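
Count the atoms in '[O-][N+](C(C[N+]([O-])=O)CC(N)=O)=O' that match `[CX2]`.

0

Check the 12 heavy atoms by environment: 3× C (X4) → no; 1× C (X3) → no; 3× O (X1) → no; 1× N (X3) → no; 2× N (charge +1, X3) → no; 2× O (charge -1, X1) → no.
No environment satisfies the query, so 0 matching atoms.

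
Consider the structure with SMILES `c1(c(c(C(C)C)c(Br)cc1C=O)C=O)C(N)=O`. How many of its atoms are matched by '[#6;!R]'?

6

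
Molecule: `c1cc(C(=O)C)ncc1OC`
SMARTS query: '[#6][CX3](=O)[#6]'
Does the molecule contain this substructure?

Yes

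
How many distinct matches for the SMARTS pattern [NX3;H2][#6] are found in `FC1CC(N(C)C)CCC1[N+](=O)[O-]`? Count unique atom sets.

0

[NX3;H2][#6] is the SMARTS for a primary amine: a trivalent nitrogen with two H attached to carbon.
The molecule has a nitro group (-[N+](=O)[O-]), but the nitrogen is [N+] with no H, not NX3H2; nothing else fits, so there are 0 matches.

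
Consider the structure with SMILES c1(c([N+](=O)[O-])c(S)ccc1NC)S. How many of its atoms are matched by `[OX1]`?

2

Check the 13 heavy atoms by environment: 6× c (aromatic, X3) → no; 2× S (X2) → no; 1× N (charge +1, X3) → no; 1× O (charge -1, X1) → match; 1× O (X1) → match; 1× N (X3) → no; 1× C (X4) → no.
Summing the matching environments: 1 + 1 = 2 matching atoms.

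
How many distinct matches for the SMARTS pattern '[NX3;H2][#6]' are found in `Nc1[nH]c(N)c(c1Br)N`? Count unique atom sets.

3

[NX3;H2][#6] is the SMARTS for a primary amine: a trivalent nitrogen with two H attached to carbon.
The molecule carries 3 separate instances of a primary amino group (-NH2) meeting every constraint; each maps to a distinct set of atoms, giving 3 matches.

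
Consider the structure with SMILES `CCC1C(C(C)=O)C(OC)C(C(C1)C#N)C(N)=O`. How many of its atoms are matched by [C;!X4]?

3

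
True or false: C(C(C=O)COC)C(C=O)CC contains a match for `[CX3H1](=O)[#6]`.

True

The pattern [CX3H1](=O)[#6] describes an sp2 carbon with one H, double-bonded to O and single-bonded to carbon — an aldehyde.
The molecule carries an aldehyde (-CHO), whose atoms satisfy every constraint of the query, so the pattern matches.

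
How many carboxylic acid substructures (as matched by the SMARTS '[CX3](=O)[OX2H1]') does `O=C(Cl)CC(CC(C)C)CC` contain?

[CX3](=O)[OX2H1] is the SMARTS for a carboxylic acid: an sp2 carbon double-bonded to O and single-bonded to an -OH oxygen.
The molecule has an acyl chloride (-C(=O)Cl), but the carbonyl is bonded to Cl, not to an -OH oxygen; nothing else fits, so there are 0 matches.

0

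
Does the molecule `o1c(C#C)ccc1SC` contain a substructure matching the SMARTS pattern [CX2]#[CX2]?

Yes

The pattern [CX2]#[CX2] describes a carbon-carbon triple bond — an alkyne.
The molecule carries an ethynyl group (-C#CH), whose atoms satisfy every constraint of the query, so the pattern matches.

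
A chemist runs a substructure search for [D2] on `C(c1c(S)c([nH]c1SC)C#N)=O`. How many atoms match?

Check the 12 heavy atoms by environment: 1× n (aromatic, D2) → match; 4× c (aromatic, D3) → no; 2× C (D2) → match; 1× N (D1) → no; 1× O (D1) → no; 1× S (D2) → match; 1× C (D1) → no; 1× S (D1) → no.
Summing the matching environments: 1 + 2 + 1 = 4 matching atoms.

4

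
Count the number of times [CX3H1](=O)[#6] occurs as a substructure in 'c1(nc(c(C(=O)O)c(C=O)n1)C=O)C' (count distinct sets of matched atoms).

2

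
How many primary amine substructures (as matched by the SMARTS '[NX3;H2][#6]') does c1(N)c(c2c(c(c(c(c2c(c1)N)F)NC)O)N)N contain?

[NX3;H2][#6] is the SMARTS for a primary amine: a trivalent nitrogen with two H attached to carbon.
The molecule carries 4 separate instances of a primary amino group (-NH2) meeting every constraint; each maps to a distinct set of atoms, giving 4 matches.

4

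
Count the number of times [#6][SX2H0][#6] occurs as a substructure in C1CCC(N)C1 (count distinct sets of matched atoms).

0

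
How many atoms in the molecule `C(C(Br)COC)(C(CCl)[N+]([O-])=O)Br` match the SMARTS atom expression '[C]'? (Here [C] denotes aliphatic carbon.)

6

The query [C] means: uppercase C matches aliphatic (non-aromatic) carbon only.
Check the 13 heavy atoms by environment: 6× C → match; 1× N (charge +1) → no; 1× O (charge -1) → no; 2× O → no; 2× Br → no; 1× Cl → no.
That gives 6 matching atoms.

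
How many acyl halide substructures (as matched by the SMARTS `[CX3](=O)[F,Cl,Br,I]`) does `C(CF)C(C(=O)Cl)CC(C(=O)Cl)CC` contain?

[CX3](=O)[F,Cl,Br,I] is the SMARTS for an acyl halide: a carbonyl carbon bonded to a halogen.
The molecule carries 2 separate instances of an acyl chloride (-C(=O)Cl) meeting every constraint; each maps to a distinct set of atoms, giving 2 matches.

2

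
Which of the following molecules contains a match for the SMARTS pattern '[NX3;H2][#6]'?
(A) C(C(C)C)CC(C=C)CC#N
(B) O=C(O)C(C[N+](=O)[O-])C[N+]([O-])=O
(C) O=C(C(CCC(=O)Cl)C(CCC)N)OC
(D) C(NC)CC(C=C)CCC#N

[NX3;H2][#6] describes a trivalent nitrogen with two H attached to carbon (a primary amine).
(A) has a nitrile (-C#N) but the nitrogen is NX1 (triple-bonded), not NX3 with two H.
(B) has a nitro group (-[N+](=O)[O-]) but the nitrogen is [N+] with no H, not NX3H2.
(C) contains a primary amino group (-NH2), which satisfies every atom and bond constraint.
(D) has an N-methylamino group (-NHCH3) but the nitrogen bears two carbons and only one H (H1), not H2.
So the answer is (C).

C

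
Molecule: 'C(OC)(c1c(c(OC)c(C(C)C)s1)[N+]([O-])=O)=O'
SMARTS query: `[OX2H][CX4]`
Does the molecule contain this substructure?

No

The pattern [OX2H][CX4] describes a hydroxyl oxygen bound to an sp3 (X4) carbon — an aliphatic alcohol.
The closest candidate here is a methoxy ether (-OCH3), but the oxygen has H0 (ether), not H1. No other fragment satisfies the full query, so there is no match.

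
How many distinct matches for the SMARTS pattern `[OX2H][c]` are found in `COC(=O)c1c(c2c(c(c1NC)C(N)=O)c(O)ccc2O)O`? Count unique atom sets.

3

[OX2H][c] is the SMARTS for a phenol: a hydroxyl oxygen attached to an aromatic carbon.
The molecule carries 3 separate instances of a hydroxyl group (-OH) meeting every constraint; each maps to a distinct set of atoms, giving 3 matches.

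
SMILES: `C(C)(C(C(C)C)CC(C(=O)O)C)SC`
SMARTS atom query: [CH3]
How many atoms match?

5

The query [CH3] means: aliphatic carbon with exactly three hydrogens.
Check the 14 heavy atoms by environment: 5× C (H3) → match; 4× C (H1) → no; 1× C (H2) → no; 1× C (H0) → no; 1× O (H0) → no; 1× O (H1) → no; 1× S (H0) → no.
That gives 5 matching atoms.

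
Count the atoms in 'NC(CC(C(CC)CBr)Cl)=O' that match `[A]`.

11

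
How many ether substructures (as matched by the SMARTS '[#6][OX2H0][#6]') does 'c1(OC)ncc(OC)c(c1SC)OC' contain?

3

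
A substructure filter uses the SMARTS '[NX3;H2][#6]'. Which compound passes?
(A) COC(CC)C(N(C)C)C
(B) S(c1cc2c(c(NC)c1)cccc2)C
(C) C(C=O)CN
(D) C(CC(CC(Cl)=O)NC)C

C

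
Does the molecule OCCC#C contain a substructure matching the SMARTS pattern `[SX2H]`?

The pattern [SX2H] describes an aliphatic sulfur with two connections, one being H — a thiol.
The closest candidate here is a hydroxyl group (-OH), but it is an -OH, not an -SH. No other fragment satisfies the full query, so there is no match.

No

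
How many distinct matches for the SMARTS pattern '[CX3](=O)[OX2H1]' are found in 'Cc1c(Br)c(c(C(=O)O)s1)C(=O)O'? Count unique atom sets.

2

[CX3](=O)[OX2H1] is the SMARTS for a carboxylic acid: an sp2 carbon double-bonded to O and single-bonded to an -OH oxygen.
The molecule carries 2 separate instances of a carboxylic acid group (-C(=O)OH) meeting every constraint; each maps to a distinct set of atoms, giving 2 matches.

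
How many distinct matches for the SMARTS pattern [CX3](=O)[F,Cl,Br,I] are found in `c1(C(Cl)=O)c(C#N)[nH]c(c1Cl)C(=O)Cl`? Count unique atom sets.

2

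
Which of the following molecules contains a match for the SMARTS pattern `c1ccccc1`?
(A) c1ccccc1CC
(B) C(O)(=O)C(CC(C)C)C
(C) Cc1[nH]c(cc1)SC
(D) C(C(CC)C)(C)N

A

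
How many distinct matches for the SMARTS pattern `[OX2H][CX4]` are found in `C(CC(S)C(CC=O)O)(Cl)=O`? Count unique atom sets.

[OX2H][CX4] is the SMARTS for an aliphatic alcohol: a hydroxyl oxygen bound to an sp3 (X4) carbon.
Exactly one fragment in the molecule meets all constraints, giving 1 match.

1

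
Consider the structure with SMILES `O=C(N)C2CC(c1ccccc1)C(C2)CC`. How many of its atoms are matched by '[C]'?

8

The query [C] means: uppercase C matches aliphatic (non-aromatic) carbon only.
Check the 16 heavy atoms by environment: 8× C → match; 1× O → no; 1× N → no; 6× c (aromatic) → no.
That gives 8 matching atoms.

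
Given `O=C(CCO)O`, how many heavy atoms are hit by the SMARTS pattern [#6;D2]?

2

The query [#6;D2] means: any carbon bonded to exactly two heavy atoms.
Check the 6 heavy atoms by environment: 2× C (D2) → match; 1× C (D3) → no; 3× O (D1) → no.
That gives 2 matching atoms.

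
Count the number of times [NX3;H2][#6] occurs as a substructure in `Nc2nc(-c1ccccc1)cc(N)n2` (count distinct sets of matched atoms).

2

[NX3;H2][#6] is the SMARTS for a primary amine: a trivalent nitrogen with two H attached to carbon.
The molecule carries 2 separate instances of a primary amino group (-NH2) meeting every constraint; each maps to a distinct set of atoms, giving 2 matches.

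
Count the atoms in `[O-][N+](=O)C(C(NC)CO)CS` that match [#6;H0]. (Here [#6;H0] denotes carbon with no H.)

0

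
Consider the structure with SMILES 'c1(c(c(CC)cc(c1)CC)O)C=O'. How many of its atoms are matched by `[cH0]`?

4

The query [cH0] means: aromatic carbon with no attached hydrogen (substituted or ring-fusion).
Check the 13 heavy atoms by environment: 2× c (aromatic, H1) → no; 4× c (aromatic, H0) → match; 2× C (H2) → no; 2× C (H3) → no; 1× O (H1) → no; 1× C (H1) → no; 1× O (H0) → no.
That gives 4 matching atoms.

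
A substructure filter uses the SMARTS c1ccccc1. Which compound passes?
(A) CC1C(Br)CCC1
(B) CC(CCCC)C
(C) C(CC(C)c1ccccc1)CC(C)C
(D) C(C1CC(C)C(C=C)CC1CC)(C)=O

c1ccccc1 describes six aromatic carbons in a ring (a benzene ring).
(A) has a methyl group (-CH3) but no six-membered all-carbon aromatic ring is present.
(B) has a methyl group (-CH3) but no six-membered all-carbon aromatic ring is present.
(C) contains a phenyl ring, which satisfies every atom and bond constraint.
(D) has a methyl group (-CH3) but no six-membered all-carbon aromatic ring is present.
So the answer is (C).

C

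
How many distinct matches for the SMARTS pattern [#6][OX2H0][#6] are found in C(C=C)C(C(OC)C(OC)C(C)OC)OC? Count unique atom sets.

4

[#6][OX2H0][#6] is the SMARTS for an ether: an aliphatic oxygen bridging two carbons with no H on the oxygen.
The molecule carries 4 separate instances of a methoxy ether (-OCH3) meeting every constraint; each maps to a distinct set of atoms, giving 4 matches.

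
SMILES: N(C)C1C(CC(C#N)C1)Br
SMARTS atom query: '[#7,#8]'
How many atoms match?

2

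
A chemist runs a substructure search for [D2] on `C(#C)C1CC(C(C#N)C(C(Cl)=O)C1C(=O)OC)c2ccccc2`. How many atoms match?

9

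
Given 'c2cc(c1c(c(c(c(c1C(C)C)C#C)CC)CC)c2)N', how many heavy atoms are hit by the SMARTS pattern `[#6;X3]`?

10

The query [#6;X3] means: any carbon (aromatic or not) with three total connections.
Check the 20 heavy atoms by environment: 10× c (aromatic, X3) → match; 7× C (X4) → no; 2× C (X2) → no; 1× N (X3) → no.
That gives 10 matching atoms.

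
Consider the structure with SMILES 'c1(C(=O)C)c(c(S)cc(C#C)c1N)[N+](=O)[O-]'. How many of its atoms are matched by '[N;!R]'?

2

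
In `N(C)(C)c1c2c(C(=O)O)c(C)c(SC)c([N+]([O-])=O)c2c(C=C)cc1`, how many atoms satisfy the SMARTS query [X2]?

2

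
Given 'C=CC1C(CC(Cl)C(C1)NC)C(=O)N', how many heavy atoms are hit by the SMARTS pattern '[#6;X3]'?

The query [#6;X3] means: any carbon (aromatic or not) with three total connections.
Check the 14 heavy atoms by environment: 7× C (X4) → no; 1× Cl (X1) → no; 3× C (X3) → match; 1× O (X1) → no; 2× N (X3) → no.
That gives 3 matching atoms.

3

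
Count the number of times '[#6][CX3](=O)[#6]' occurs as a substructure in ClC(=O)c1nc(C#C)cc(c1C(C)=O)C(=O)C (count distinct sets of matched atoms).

2

[#6][CX3](=O)[#6] is the SMARTS for a ketone: a carbonyl carbon (no H) flanked by two carbons.
The molecule carries 2 separate instances of an acetyl/ketone group (-C(=O)CH3) meeting every constraint; each maps to a distinct set of atoms, giving 2 matches.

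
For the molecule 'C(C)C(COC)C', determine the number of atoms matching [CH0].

0

The query [CH0] means: aliphatic carbon with no attached hydrogen.
Check the 7 heavy atoms by environment: 2× C (H2) → no; 1× C (H1) → no; 3× C (H3) → no; 1× O (H0) → no.
No environment satisfies the query, so 0 matching atoms.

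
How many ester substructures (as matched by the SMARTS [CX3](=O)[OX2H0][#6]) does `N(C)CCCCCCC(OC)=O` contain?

1

[CX3](=O)[OX2H0][#6] is the SMARTS for an ester: a carbonyl carbon bonded to an oxygen that is itself bonded to carbon (no H on that O).
Exactly one fragment in the molecule meets all constraints, giving 1 match.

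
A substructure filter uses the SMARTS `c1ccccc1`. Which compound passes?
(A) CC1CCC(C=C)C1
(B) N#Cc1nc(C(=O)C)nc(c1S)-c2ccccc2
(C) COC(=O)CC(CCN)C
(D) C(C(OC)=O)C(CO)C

B

c1ccccc1 describes six aromatic carbons in a ring (a benzene ring).
(A) has a methyl group (-CH3) but no six-membered all-carbon aromatic ring is present.
(B) contains a phenyl ring, which satisfies every atom and bond constraint.
(C) has a methyl group (-CH3) but no six-membered all-carbon aromatic ring is present.
(D) has a methyl group (-CH3) but no six-membered all-carbon aromatic ring is present.
So the answer is (B).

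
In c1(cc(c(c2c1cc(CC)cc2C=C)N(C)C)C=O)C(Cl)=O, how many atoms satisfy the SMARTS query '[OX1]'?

2

Check the 22 heavy atoms by environment: 10× c (aromatic, X3) → no; 4× C (X3) → no; 2× O (X1) → match; 1× N (X3) → no; 4× C (X4) → no; 1× Cl (X1) → no.
That gives 2 matching atoms.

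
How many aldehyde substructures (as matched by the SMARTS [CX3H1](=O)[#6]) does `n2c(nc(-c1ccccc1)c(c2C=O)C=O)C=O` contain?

3

[CX3H1](=O)[#6] is the SMARTS for an aldehyde: an sp2 carbon with one H, double-bonded to O and single-bonded to carbon.
The molecule carries 3 separate instances of an aldehyde (-CHO) meeting every constraint; each maps to a distinct set of atoms, giving 3 matches.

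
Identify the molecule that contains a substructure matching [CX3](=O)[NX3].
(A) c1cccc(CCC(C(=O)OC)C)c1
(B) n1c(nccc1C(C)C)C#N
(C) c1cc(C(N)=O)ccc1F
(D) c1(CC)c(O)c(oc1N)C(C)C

C

[CX3](=O)[NX3] describes a carbonyl carbon bonded to a trivalent nitrogen (an amide).
(A) has a methyl-ester group (-C(=O)OCH3) but the carbonyl is bonded to O, not to an NX3 nitrogen.
(B) has a nitrile (-C#N) but the nitrile N is NX1 (triple-bonded), not NX3.
(C) contains a primary amide (-C(=O)NH2), which satisfies every atom and bond constraint.
(D) has a primary amino group (-NH2) but the -NH2 is not attached to a carbonyl carbon.
So the answer is (C).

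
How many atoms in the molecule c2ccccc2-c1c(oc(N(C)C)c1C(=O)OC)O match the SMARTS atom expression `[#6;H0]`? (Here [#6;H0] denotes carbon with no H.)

6

Check the 19 heavy atoms by environment: 1× o (aromatic, H0) → no; 5× c (aromatic, H0) → match; 1× N (H0) → no; 3× C (H3) → no; 1× O (H1) → no; 5× c (aromatic, H1) → no; 1× C (H0) → match; 2× O (H0) → no.
Summing the matching environments: 5 + 1 = 6 matching atoms.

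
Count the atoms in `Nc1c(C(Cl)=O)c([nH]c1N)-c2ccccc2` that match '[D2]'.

Check the 16 heavy atoms by environment: 1× n (aromatic, D2) → match; 5× c (aromatic, D3) → no; 1× C (D3) → no; 1× O (D1) → no; 1× Cl (D1) → no; 2× N (D1) → no; 5× c (aromatic, D2) → match.
Summing the matching environments: 1 + 5 = 6 matching atoms.

6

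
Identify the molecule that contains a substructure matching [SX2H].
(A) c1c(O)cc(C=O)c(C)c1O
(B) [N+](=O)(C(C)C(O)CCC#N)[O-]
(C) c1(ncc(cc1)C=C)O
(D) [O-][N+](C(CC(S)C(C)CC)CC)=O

[SX2H] describes an aliphatic sulfur with two connections, one being H (a thiol).
(A) has a hydroxyl group (-OH) but it is an -OH, not an -SH.
(B) has a hydroxyl group (-OH) but it is an -OH, not an -SH.
(C) has a hydroxyl group (-OH) but it is an -OH, not an -SH.
(D) contains a thiol (-SH), which satisfies every atom and bond constraint.
So the answer is (D).

D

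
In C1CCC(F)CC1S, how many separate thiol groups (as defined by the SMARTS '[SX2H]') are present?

1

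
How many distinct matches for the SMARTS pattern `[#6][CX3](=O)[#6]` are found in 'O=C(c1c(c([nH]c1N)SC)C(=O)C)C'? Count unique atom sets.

2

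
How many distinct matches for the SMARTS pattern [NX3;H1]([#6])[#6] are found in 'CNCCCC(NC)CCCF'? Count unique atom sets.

[NX3;H1]([#6])[#6] is the SMARTS for a secondary amine: a trivalent nitrogen with one H, bonded to two carbons.
The molecule carries 2 separate instances of an N-methylamino group (-NHCH3) meeting every constraint; each maps to a distinct set of atoms, giving 2 matches.

2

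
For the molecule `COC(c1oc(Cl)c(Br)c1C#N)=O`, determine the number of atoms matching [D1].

Check the 13 heavy atoms by environment: 1× o (aromatic, D2) → no; 4× c (aromatic, D3) → no; 1× Cl (D1) → match; 1× C (D3) → no; 1× O (D1) → match; 1× O (D2) → no; 1× C (D1) → match; 1× Br (D1) → match; 1× C (D2) → no; 1× N (D1) → match.
Summing the matching environments: 1 + 1 + 1 + 1 + 1 = 5 matching atoms.

5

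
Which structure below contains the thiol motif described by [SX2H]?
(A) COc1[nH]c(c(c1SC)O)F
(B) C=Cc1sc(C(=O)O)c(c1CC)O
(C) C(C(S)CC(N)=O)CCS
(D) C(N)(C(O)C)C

C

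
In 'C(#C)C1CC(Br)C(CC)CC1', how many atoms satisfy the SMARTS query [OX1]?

The query [OX1] means: aliphatic oxygen with one total connection — typically a carbonyl =O or an oxide.
Check the 11 heavy atoms by environment: 8× C (X4) → no; 2× C (X2) → no; 1× Br (X1) → no.
No environment satisfies the query, so 0 matching atoms.

0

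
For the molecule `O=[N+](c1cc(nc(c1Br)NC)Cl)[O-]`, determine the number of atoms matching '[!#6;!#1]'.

7

The query [!#6;!#1] means: not carbon and not hydrogen — any heteroatom.
Check the 13 heavy atoms by environment: 1× n (aromatic) → match; 5× c (aromatic) → no; 1× N → match; 1× C → no; 1× Cl → match; 1× N (charge +1) → match; 1× O (charge -1) → match; 1× O → match; 1× Br → match.
Summing the matching environments: 1 + 1 + 1 + 1 + 1 + 1 + 1 = 7 matching atoms.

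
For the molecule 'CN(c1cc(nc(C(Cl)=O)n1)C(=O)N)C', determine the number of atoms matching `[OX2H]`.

0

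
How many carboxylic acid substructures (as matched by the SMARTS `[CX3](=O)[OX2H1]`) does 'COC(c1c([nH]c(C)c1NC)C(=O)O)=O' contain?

1

[CX3](=O)[OX2H1] is the SMARTS for a carboxylic acid: an sp2 carbon double-bonded to O and single-bonded to an -OH oxygen.
Exactly one fragment in the molecule meets all constraints, giving 1 match.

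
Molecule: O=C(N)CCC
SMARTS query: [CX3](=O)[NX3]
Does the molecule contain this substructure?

The pattern [CX3](=O)[NX3] describes a carbonyl carbon bonded to a trivalent nitrogen — an amide.
The molecule carries a primary amide (-C(=O)NH2), whose atoms satisfy every constraint of the query, so the pattern matches.

Yes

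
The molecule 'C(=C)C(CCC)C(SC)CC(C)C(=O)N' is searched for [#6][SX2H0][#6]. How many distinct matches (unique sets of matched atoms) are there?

1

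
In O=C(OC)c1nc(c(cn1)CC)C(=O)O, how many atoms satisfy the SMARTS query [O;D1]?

3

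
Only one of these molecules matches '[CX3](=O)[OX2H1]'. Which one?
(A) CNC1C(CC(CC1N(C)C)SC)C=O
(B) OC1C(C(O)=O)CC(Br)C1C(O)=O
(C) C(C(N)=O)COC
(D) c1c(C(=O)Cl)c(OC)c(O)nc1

B

[CX3](=O)[OX2H1] describes an sp2 carbon double-bonded to O and single-bonded to an -OH oxygen (a carboxylic acid).
(A) has an aldehyde (-CHO) but there is no singly-bonded oxygen on the carbonyl carbon.
(B) contains a carboxylic acid group (-C(=O)OH), which satisfies every atom and bond constraint.
(C) has a primary amide (-C(=O)NH2) but the carbonyl is bonded to N, not to an -OH oxygen.
(D) has an acyl chloride (-C(=O)Cl) but the carbonyl is bonded to Cl, not to an -OH oxygen.
So the answer is (B).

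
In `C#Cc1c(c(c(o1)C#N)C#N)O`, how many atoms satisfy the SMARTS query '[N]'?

Check the 12 heavy atoms by environment: 1× o (aromatic) → no; 4× c (aromatic) → no; 4× C → no; 2× N → match; 1× O → no.
That gives 2 matching atoms.

2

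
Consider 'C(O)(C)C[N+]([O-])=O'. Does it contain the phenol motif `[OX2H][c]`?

No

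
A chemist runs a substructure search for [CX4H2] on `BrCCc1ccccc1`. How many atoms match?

2

The query [CX4H2] means: sp3 carbon (X4) with exactly two hydrogens.
Check the 9 heavy atoms by environment: 2× C (H2, X4) → match; 1× Br (H0, X1) → no; 1× c (aromatic, H0, X3) → no; 5× c (aromatic, H1, X3) → no.
That gives 2 matching atoms.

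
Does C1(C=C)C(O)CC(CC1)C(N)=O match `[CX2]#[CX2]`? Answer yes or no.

No

The pattern [CX2]#[CX2] describes a carbon-carbon triple bond — an alkyne.
The closest candidate here is a vinyl group (-CH=CH2), but the C=C is a double bond; both carbons are CX3, not CX2. No other fragment satisfies the full query, so there is no match.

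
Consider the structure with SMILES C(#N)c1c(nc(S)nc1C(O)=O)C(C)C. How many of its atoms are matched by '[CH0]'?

2

The query [CH0] means: aliphatic carbon with no attached hydrogen.
Check the 15 heavy atoms by environment: 2× n (aromatic, H0) → no; 4× c (aromatic, H0) → no; 2× C (H0) → match; 1× N (H0) → no; 1× S (H1) → no; 1× C (H1) → no; 2× C (H3) → no; 1× O (H0) → no; 1× O (H1) → no.
That gives 2 matching atoms.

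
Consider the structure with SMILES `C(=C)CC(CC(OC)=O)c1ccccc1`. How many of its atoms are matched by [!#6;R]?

0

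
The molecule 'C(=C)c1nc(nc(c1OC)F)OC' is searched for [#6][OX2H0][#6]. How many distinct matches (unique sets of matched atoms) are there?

2

[#6][OX2H0][#6] is the SMARTS for an ether: an aliphatic oxygen bridging two carbons with no H on the oxygen.
The molecule carries 2 separate instances of a methoxy ether (-OCH3) meeting every constraint; each maps to a distinct set of atoms, giving 2 matches.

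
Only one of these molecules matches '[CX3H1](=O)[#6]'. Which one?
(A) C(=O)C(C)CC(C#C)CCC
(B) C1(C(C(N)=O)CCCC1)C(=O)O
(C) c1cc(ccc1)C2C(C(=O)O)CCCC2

A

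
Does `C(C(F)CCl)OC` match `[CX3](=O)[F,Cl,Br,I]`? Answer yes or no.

No

The pattern [CX3](=O)[F,Cl,Br,I] describes a carbonyl carbon bonded to a halogen — an acyl halide.
The closest candidate here is a chloro substituent, but the Cl is not on a carbonyl carbon. No other fragment satisfies the full query, so there is no match.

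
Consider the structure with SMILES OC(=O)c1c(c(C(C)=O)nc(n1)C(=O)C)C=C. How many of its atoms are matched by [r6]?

6

The query [r6] means: r6 matches atoms in a six-membered ring.
Check the 17 heavy atoms by environment: 2× n (aromatic, in 6-ring) → match; 4× c (aromatic, in 6-ring) → match; 7× C (acyclic) → no; 4× O (acyclic) → no.
Summing the matching environments: 2 + 4 = 6 matching atoms.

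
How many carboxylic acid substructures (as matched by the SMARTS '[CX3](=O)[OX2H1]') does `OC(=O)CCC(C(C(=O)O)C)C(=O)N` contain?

2

[CX3](=O)[OX2H1] is the SMARTS for a carboxylic acid: an sp2 carbon double-bonded to O and single-bonded to an -OH oxygen.
The molecule carries 2 separate instances of a carboxylic acid group (-C(=O)OH) meeting every constraint; each maps to a distinct set of atoms, giving 2 matches.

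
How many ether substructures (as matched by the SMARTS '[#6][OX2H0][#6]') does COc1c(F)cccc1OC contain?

[#6][OX2H0][#6] is the SMARTS for an ether: an aliphatic oxygen bridging two carbons with no H on the oxygen.
The molecule carries 2 separate instances of a methoxy ether (-OCH3) meeting every constraint; each maps to a distinct set of atoms, giving 2 matches.

2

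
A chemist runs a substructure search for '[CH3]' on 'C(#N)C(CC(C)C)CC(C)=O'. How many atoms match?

The query [CH3] means: aliphatic carbon with exactly three hydrogens.
Check the 11 heavy atoms by environment: 2× C (H2) → no; 2× C (H1) → no; 2× C (H0) → no; 1× O (H0) → no; 3× C (H3) → match; 1× N (H0) → no.
That gives 3 matching atoms.

3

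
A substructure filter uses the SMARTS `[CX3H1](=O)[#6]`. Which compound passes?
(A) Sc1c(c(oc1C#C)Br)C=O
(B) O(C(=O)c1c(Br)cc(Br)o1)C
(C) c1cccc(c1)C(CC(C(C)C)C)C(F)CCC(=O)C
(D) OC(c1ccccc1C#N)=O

A

[CX3H1](=O)[#6] describes an sp2 carbon with one H, double-bonded to O and single-bonded to carbon (an aldehyde).
(A) contains an aldehyde (-CHO), which satisfies every atom and bond constraint.
(B) has a methyl-ester group (-C(=O)OCH3) but the carbonyl carbon has H0, not H1.
(C) has an acetyl/ketone group (-C(=O)CH3) but the carbonyl carbon has H0 (two carbon neighbours), not H1.
(D) has a carboxylic acid group (-C(=O)OH) but the carbonyl carbon has H0 and is bonded to O, not H1.
So the answer is (A).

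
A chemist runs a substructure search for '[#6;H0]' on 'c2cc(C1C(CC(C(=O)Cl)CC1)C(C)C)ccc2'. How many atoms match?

2

The query [#6;H0] means: any carbon with no attached hydrogen.
Check the 18 heavy atoms by environment: 4× C (H1) → no; 3× C (H2) → no; 2× C (H3) → no; 1× C (H0) → match; 1× O (H0) → no; 1× Cl (H0) → no; 1× c (aromatic, H0) → match; 5× c (aromatic, H1) → no.
Summing the matching environments: 1 + 1 = 2 matching atoms.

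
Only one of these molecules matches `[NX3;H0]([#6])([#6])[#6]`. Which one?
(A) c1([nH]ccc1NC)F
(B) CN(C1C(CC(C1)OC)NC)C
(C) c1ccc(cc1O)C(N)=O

B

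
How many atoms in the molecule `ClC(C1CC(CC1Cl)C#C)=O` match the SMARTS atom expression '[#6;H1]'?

4

Check the 11 heavy atoms by environment: 2× C (H2) → no; 4× C (H1) → match; 2× Cl (H0) → no; 2× C (H0) → no; 1× O (H0) → no.
That gives 4 matching atoms.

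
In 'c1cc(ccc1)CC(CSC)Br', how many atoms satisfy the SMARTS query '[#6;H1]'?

6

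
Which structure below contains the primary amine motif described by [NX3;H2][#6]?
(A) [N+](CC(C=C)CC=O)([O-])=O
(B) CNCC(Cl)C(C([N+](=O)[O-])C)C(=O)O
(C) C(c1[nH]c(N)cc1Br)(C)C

C

[NX3;H2][#6] describes a trivalent nitrogen with two H attached to carbon (a primary amine).
(A) has a nitro group (-[N+](=O)[O-]) but the nitrogen is [N+] with no H, not NX3H2.
(B) has an N-methylamino group (-NHCH3) but the nitrogen bears two carbons and only one H (H1), not H2.
(C) contains a primary amino group (-NH2), which satisfies every atom and bond constraint.
So the answer is (C).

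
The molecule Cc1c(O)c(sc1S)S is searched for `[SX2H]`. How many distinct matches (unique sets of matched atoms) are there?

2

[SX2H] is the SMARTS for a thiol: an aliphatic sulfur with two connections, one being H.
The molecule carries 2 separate instances of a thiol (-SH) meeting every constraint; each maps to a distinct set of atoms, giving 2 matches.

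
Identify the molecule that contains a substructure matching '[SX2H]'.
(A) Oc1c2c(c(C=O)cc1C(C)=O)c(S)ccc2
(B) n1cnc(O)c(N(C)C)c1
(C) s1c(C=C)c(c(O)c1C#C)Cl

[SX2H] describes an aliphatic sulfur with two connections, one being H (a thiol).
(A) contains a thiol (-SH), which satisfies every atom and bond constraint.
(B) has a hydroxyl group (-OH) but it is an -OH, not an -SH.
(C) has a hydroxyl group (-OH) but it is an -OH, not an -SH.
So the answer is (A).

A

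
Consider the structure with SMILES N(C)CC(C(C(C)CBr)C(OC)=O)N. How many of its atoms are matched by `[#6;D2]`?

2

The query [#6;D2] means: any carbon bonded to exactly two heavy atoms.
Check the 14 heavy atoms by environment: 2× C (D2) → match; 4× C (D3) → no; 3× C (D1) → no; 1× N (D2) → no; 1× N (D1) → no; 1× O (D1) → no; 1× O (D2) → no; 1× Br (D1) → no.
That gives 2 matching atoms.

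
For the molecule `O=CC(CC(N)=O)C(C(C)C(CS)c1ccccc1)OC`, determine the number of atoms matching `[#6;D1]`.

2

The query [#6;D1] means: carbon bonded to exactly one heavy atom.
Check the 21 heavy atoms by environment: 3× C (D2) → no; 5× C (D3) → no; 1× S (D1) → no; 1× c (aromatic, D3) → no; 5× c (aromatic, D2) → no; 2× O (D1) → no; 1× N (D1) → no; 2× C (D1) → match; 1× O (D2) → no.
That gives 2 matching atoms.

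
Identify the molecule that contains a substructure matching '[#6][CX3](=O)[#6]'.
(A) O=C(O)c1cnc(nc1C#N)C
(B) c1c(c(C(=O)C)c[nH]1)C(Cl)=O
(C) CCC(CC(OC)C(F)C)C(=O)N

B

[#6][CX3](=O)[#6] describes a carbonyl carbon (no H) flanked by two carbons (a ketone).
(A) has a carboxylic acid group (-C(=O)OH) but one neighbour of the carbonyl carbon is O, not C.
(B) contains an acetyl/ketone group (-C(=O)CH3), which satisfies every atom and bond constraint.
(C) has a primary amide (-C(=O)NH2) but one neighbour of the carbonyl carbon is N, not C.
So the answer is (B).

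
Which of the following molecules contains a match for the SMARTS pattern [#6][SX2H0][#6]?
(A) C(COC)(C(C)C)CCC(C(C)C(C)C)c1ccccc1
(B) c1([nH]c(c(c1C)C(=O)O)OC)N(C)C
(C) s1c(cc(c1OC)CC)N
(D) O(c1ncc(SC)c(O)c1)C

D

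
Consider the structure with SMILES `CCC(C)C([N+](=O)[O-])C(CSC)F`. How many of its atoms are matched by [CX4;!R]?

Check the 13 heavy atoms by environment: 8× C (X4, acyclic) → match; 1× S (X2, acyclic) → no; 1× N (charge +1, X3, acyclic) → no; 1× O (charge -1, X1, acyclic) → no; 1× O (X1, acyclic) → no; 1× F (X1, acyclic) → no.
That gives 8 matching atoms.

8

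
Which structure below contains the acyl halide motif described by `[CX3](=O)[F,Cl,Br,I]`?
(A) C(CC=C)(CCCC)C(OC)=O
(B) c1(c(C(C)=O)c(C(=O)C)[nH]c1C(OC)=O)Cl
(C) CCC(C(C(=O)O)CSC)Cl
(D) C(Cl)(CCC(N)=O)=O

[CX3](=O)[F,Cl,Br,I] describes a carbonyl carbon bonded to a halogen (an acyl halide).
(A) has a methyl-ester group (-C(=O)OCH3) but the carbonyl is bonded to -O-C, not to a halogen.
(B) has a chloro substituent but the Cl is not on a carbonyl carbon.
(C) has a carboxylic acid group (-C(=O)OH) but the carbonyl is bonded to -OH, not to a halogen.
(D) contains an acyl chloride (-C(=O)Cl), which satisfies every atom and bond constraint.
So the answer is (D).

D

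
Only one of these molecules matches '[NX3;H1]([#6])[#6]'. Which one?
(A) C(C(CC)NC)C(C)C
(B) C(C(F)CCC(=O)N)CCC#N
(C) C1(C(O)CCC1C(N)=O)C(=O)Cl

A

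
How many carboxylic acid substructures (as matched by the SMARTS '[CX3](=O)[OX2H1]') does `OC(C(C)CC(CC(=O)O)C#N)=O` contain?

2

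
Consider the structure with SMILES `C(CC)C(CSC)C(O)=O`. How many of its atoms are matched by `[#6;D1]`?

2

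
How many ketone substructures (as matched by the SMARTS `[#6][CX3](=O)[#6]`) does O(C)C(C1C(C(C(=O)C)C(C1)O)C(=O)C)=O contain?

[#6][CX3](=O)[#6] is the SMARTS for a ketone: a carbonyl carbon (no H) flanked by two carbons.
The molecule carries 2 separate instances of an acetyl/ketone group (-C(=O)CH3) meeting every constraint; each maps to a distinct set of atoms, giving 2 matches.

2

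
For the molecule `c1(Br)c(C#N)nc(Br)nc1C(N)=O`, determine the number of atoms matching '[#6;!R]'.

2

Check the 13 heavy atoms by environment: 2× n (aromatic, in 6-ring) → no; 4× c (aromatic, in 6-ring) → no; 2× Br (acyclic) → no; 2× C (acyclic) → match; 1× O (acyclic) → no; 2× N (acyclic) → no.
That gives 2 matching atoms.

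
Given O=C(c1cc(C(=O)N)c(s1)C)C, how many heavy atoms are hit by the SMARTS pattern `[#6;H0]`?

5

Check the 12 heavy atoms by environment: 1× s (aromatic, H0) → no; 3× c (aromatic, H0) → match; 1× c (aromatic, H1) → no; 2× C (H0) → match; 2× O (H0) → no; 1× N (H2) → no; 2× C (H3) → no.
Summing the matching environments: 3 + 2 = 5 matching atoms.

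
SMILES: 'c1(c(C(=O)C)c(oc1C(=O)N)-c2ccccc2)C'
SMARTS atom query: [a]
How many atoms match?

The query [a] means: a matches any aromatic atom.
Check the 18 heavy atoms by environment: 1× o (aromatic) → match; 10× c (aromatic) → match; 4× C → no; 2× O → no; 1× N → no.
Summing the matching environments: 1 + 10 = 11 matching atoms.

11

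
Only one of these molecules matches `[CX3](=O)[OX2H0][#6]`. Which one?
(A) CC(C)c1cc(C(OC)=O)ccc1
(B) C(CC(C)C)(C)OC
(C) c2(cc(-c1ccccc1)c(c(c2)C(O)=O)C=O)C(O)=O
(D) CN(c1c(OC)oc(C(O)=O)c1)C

[CX3](=O)[OX2H0][#6] describes a carbonyl carbon bonded to an oxygen that is itself bonded to carbon (no H on that O) (an ester).
(A) contains a methyl-ester group (-C(=O)OCH3), which satisfies every atom and bond constraint.
(B) has a methoxy ether (-OCH3) but the ether oxygen is not adjacent to a C=O carbon.
(C) has a carboxylic acid group (-C(=O)OH) but the singly-bonded O carries H (OX2H1, not H0).
(D) has a carboxylic acid group (-C(=O)OH) but the singly-bonded O carries H (OX2H1, not H0).
So the answer is (A).

A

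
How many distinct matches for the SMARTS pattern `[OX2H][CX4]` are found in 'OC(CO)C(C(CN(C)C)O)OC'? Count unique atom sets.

3

[OX2H][CX4] is the SMARTS for an aliphatic alcohol: a hydroxyl oxygen bound to an sp3 (X4) carbon.
The molecule carries 3 separate instances of a hydroxyl group (-OH) meeting every constraint; each maps to a distinct set of atoms, giving 3 matches.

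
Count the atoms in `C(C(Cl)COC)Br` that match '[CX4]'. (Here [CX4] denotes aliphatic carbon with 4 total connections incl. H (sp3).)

4

The query [CX4] means: C with X4: aliphatic carbon with exactly 4 total connections (bonds + H).
Check the 7 heavy atoms by environment: 4× C (X4) → match; 1× Br (X1) → no; 1× O (X2) → no; 1× Cl (X1) → no.
That gives 4 matching atoms.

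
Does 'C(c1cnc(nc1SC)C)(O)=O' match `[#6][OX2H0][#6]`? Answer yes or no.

No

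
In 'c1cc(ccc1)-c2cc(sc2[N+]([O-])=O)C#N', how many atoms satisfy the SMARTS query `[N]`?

The query [N] means: uppercase N matches aliphatic (non-aromatic) nitrogen only.
Check the 16 heavy atoms by environment: 1× s (aromatic) → no; 10× c (aromatic) → no; 1× C → no; 1× N → match; 1× N (charge +1) → match; 1× O (charge -1) → no; 1× O → no.
Summing the matching environments: 1 + 1 = 2 matching atoms.

2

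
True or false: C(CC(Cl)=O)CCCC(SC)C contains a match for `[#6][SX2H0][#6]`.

True

The pattern [#6][SX2H0][#6] describes an aliphatic sulfur bridging two carbons with no H on the sulfur — a thioether.
The molecule carries a methylthio ether (-SCH3), whose atoms satisfy every constraint of the query, so the pattern matches.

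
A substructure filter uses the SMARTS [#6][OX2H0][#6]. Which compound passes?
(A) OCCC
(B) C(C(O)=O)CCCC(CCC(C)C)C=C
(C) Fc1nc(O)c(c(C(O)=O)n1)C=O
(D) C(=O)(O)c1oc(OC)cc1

[#6][OX2H0][#6] describes an aliphatic oxygen bridging two carbons with no H on the oxygen (an ether).
(A) has a hydroxyl group (-OH) but the oxygen has H1, not H0 bridging two carbons.
(B) has a carboxylic acid group (-C(=O)OH) but the -OH oxygen has H1; the =O is OX1, not OX2.
(C) has a hydroxyl group (-OH) but the oxygen has H1, not H0 bridging two carbons.
(D) contains a methoxy ether (-OCH3), which satisfies every atom and bond constraint.
So the answer is (D).

D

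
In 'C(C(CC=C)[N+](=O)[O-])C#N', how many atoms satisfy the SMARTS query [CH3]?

0

The query [CH3] means: aliphatic carbon with exactly three hydrogens.
Check the 10 heavy atoms by environment: 3× C (H2) → no; 2× C (H1) → no; 1× C (H0) → no; 1× N (H0) → no; 1× N (charge +1, H0) → no; 1× O (charge -1, H0) → no; 1× O (H0) → no.
No environment satisfies the query, so 0 matching atoms.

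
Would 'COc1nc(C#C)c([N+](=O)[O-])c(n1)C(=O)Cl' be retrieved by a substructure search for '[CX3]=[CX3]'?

No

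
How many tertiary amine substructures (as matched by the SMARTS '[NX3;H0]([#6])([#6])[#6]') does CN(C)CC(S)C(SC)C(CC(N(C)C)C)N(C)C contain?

[NX3;H0]([#6])([#6])[#6] is the SMARTS for a tertiary amine: a trivalent nitrogen with no H, bonded to three carbons.
The molecule carries 3 separate instances of a dimethylamino group (-N(CH3)2) meeting every constraint; each maps to a distinct set of atoms, giving 3 matches.

3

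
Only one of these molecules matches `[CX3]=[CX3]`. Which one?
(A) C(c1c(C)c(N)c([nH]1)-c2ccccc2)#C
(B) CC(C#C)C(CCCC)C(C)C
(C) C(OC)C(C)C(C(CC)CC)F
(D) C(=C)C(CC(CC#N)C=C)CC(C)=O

D

[CX3]=[CX3] describes a non-aromatic C=C double bond between two sp2 carbons (an alkene).
(A) has an ethynyl group (-C#CH) but the C-C bond is a triple bond, not a double bond.
(B) has an ethynyl group (-C#CH) but the C-C bond is a triple bond, not a double bond.
(C) has an ethyl group (-CH2CH3) but its C-C bond is a single bond between CX4 carbons, not CX3=CX3.
(D) contains a vinyl group (-CH=CH2), which satisfies every atom and bond constraint.
So the answer is (D).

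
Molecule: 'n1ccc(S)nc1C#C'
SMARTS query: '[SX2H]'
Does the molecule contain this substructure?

Yes

The pattern [SX2H] describes an aliphatic sulfur with two connections, one being H — a thiol.
The molecule carries a thiol (-SH), whose atoms satisfy every constraint of the query, so the pattern matches.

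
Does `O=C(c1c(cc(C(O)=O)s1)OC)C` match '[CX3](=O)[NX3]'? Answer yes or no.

The pattern [CX3](=O)[NX3] describes a carbonyl carbon bonded to a trivalent nitrogen — an amide.
The closest candidate here is a carboxylic acid group (-C(=O)OH), but the carbonyl is bonded to O, not to an NX3 nitrogen. No other fragment satisfies the full query, so there is no match.

No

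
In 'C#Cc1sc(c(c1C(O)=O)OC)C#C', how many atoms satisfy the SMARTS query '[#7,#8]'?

3

Check the 14 heavy atoms by environment: 1× s (aromatic) → no; 4× c (aromatic) → no; 3× O → match; 6× C → no.
That gives 3 matching atoms.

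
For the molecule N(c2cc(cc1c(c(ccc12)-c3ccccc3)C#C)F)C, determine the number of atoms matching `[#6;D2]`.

10

The query [#6;D2] means: any carbon bonded to exactly two heavy atoms.
Check the 21 heavy atoms by environment: 7× c (aromatic, D3) → no; 9× c (aromatic, D2) → match; 1× F (D1) → no; 1× C (D2) → match; 2× C (D1) → no; 1× N (D2) → no.
Summing the matching environments: 9 + 1 = 10 matching atoms.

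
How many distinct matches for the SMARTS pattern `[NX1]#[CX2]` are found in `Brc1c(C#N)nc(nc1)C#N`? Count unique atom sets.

2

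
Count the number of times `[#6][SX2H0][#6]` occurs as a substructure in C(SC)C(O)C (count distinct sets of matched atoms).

1

[#6][SX2H0][#6] is the SMARTS for a thioether: an aliphatic sulfur bridging two carbons with no H on the sulfur.
Exactly one fragment in the molecule meets all constraints, giving 1 match.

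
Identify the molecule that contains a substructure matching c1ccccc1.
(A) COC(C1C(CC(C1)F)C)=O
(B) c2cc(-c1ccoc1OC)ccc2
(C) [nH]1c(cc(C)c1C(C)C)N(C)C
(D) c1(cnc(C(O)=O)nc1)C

B

c1ccccc1 describes six aromatic carbons in a ring (a benzene ring).
(A) has a methyl group (-CH3) but no six-membered all-carbon aromatic ring is present.
(B) contains a phenyl ring, which satisfies every atom and bond constraint.
(C) has a methyl group (-CH3) but no six-membered all-carbon aromatic ring is present.
(D) has a methyl group (-CH3) but no six-membered all-carbon aromatic ring is present.
So the answer is (B).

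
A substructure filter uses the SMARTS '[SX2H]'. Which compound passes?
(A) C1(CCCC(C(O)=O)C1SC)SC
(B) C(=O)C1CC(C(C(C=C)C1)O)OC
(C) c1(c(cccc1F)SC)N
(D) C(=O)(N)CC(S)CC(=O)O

D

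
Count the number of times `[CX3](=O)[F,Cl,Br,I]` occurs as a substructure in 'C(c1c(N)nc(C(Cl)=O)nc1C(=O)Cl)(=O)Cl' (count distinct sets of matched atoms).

3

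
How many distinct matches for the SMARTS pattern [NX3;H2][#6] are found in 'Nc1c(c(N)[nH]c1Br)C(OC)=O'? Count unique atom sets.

2

[NX3;H2][#6] is the SMARTS for a primary amine: a trivalent nitrogen with two H attached to carbon.
The molecule carries 2 separate instances of a primary amino group (-NH2) meeting every constraint; each maps to a distinct set of atoms, giving 2 matches.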